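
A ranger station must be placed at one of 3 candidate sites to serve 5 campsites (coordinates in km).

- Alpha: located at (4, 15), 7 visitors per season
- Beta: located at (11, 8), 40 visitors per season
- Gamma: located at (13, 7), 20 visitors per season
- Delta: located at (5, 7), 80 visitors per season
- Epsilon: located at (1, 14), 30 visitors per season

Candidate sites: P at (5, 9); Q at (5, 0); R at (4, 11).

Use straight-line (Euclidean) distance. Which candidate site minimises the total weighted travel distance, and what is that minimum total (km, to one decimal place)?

P, total 802.9 km

Total weighted distance at each candidate:
  P (5, 9): total = 802.9
  Q (5, 0): total = 1714.6
  R (4, 11): total = 986.7
Minimum is at P with total 802.9 km.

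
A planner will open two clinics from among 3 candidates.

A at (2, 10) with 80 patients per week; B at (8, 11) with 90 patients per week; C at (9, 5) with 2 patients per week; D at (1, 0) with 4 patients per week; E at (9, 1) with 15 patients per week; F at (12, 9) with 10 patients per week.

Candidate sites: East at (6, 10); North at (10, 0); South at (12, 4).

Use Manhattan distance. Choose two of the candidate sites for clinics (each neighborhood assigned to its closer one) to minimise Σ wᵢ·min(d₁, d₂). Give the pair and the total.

{East, North}, total 738

Evaluate every pair (each demand assigned to the nearer of the two):
  {East, North}: total = 738
  {East, South}: total = 798
  {North, South}: total = 2394
Best pair: {East, North} with total 738.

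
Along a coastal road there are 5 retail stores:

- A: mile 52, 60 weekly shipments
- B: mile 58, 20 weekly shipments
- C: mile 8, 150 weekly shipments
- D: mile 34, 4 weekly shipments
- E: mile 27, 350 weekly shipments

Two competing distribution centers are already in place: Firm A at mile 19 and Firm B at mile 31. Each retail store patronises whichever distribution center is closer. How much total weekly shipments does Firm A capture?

150

The indifferent point is the midpoint (19+31)/2 = 25; retail stores left of it (closer to Firm A at 19) go to Firm A, those right go to Firm B.
  C at 8 (w=150) → Firm A
  E at 27 (w=350) → Firm B
  D at 34 (w=4) → Firm B
  A at 52 (w=60) → Firm B
  B at 58 (w=20) → Firm B
Firm A captures 150; Firm B captures 434.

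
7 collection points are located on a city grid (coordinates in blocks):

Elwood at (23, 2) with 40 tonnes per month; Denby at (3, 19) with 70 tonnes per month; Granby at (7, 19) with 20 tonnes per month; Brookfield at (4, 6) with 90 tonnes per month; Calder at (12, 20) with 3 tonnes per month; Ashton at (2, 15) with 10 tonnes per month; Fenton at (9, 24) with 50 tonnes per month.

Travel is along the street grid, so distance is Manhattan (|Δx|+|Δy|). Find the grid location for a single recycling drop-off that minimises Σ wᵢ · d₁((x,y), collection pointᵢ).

(4, 19)

Manhattan distance separates: Σwᵢ(|x−xᵢ|+|y−yᵢ|) = Σwᵢ|x−xᵢ| + Σwᵢ|y−yᵢ|, so x and y are optimised independently as 1-D weighted medians.
Total weight W = 283; half = 141.5.
x-coordinate, sorted with cumulative weight:
  x=2 (Ashton, w=10) cum 10
  x=3 (Denby, w=70) cum 80
  x=4 (Brookfield, w=90) cum 170  ← median
  x=7 (Granby, w=20) cum 190
  x=9 (Fenton, w=50) cum 240
  x=12 (Calder, w=3) cum 243
  x=23 (Elwood, w=40) cum 283
⇒ x* = 4
y-coordinate, sorted with cumulative weight:
  y=2 (Elwood, w=40) cum 40
  y=6 (Brookfield, w=90) cum 130
  y=15 (Ashton, w=10) cum 140
  y=19 (Denby, w=70) cum 210  ← median
  y=19 (Granby, w=20) cum 230
  y=20 (Calder, w=3) cum 233
  y=24 (Fenton, w=50) cum 283
⇒ y* = 19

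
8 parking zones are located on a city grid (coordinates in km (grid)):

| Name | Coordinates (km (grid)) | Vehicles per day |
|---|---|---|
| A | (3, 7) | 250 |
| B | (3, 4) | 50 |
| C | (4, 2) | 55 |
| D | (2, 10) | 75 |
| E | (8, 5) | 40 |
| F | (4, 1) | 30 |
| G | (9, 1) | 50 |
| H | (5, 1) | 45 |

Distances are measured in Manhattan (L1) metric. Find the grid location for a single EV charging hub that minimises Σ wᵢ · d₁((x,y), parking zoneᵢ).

Manhattan distance separates: Σwᵢ(|x−xᵢ|+|y−yᵢ|) = Σwᵢ|x−xᵢ| + Σwᵢ|y−yᵢ|, so x and y are optimised independently as 1-D weighted medians.
Total weight W = 595; half = 297.5.
x-coordinate, sorted with cumulative weight:
  x=2 (D, w=75) cum 75
  x=3 (A, w=250) cum 325  ← median
  x=3 (B, w=50) cum 375
  x=4 (C, w=55) cum 430
  x=4 (F, w=30) cum 460
  x=5 (H, w=45) cum 505
  x=8 (E, w=40) cum 545
  x=9 (G, w=50) cum 595
⇒ x* = 3
y-coordinate, sorted with cumulative weight:
  y=1 (F, w=30) cum 30
  y=1 (G, w=50) cum 80
  y=1 (H, w=45) cum 125
  y=2 (C, w=55) cum 180
  y=4 (B, w=50) cum 230
  y=5 (E, w=40) cum 270
  y=7 (A, w=250) cum 520  ← median
  y=10 (D, w=75) cum 595
⇒ y* = 7

(3, 7)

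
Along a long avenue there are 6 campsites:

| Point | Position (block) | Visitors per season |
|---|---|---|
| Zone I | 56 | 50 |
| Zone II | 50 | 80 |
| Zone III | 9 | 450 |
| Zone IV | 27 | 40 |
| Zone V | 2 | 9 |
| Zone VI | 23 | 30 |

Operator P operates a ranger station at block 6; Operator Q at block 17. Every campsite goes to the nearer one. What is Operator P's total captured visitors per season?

459

The indifferent point is the midpoint (6+17)/2 = 11.5; campsites left of it (closer to Operator P at 6) go to Operator P, those right go to Operator Q.
  Zone V at 2 (w=9) → Operator P
  Zone III at 9 (w=450) → Operator P
  Zone VI at 23 (w=30) → Operator Q
  Zone IV at 27 (w=40) → Operator Q
  Zone II at 50 (w=80) → Operator Q
  Zone I at 56 (w=50) → Operator Q
Operator P captures 459; Operator Q captures 200.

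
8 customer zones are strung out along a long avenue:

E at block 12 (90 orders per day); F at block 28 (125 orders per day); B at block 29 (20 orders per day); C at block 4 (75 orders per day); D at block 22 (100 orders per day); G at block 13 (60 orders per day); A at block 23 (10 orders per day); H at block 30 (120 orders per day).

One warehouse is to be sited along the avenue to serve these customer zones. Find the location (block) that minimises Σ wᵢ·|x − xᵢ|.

x = 22

For a sum of weighted absolute distances on a line, the optimum is the weighted median (not the mean). Total weight W = 600; half-weight = 300.
Sort by position and accumulate weight:
  block 4 (C, w=75) → cum 75
  block 12 (E, w=90) → cum 165
  block 13 (G, w=60) → cum 225
  block 22 (D, w=100) → cum 325  ≥ 300 → median here
  block 23 (A, w=10) → cum 335
  block 28 (F, w=125) → cum 460
  block 29 (B, w=20) → cum 480
  block 30 (H, w=120) → cum 600
Optimal location: block 22.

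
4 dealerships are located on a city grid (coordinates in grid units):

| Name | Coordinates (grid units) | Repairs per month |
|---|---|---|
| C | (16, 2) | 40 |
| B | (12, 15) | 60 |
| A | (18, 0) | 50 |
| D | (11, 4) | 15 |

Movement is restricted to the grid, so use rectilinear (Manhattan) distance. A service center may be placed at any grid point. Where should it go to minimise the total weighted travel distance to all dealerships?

(16, 2)

Manhattan distance separates: Σwᵢ(|x−xᵢ|+|y−yᵢ|) = Σwᵢ|x−xᵢ| + Σwᵢ|y−yᵢ|, so x and y are optimised independently as 1-D weighted medians.
Total weight W = 165; half = 82.5.
x-coordinate, sorted with cumulative weight:
  x=11 (D, w=15) cum 15
  x=12 (B, w=60) cum 75
  x=16 (C, w=40) cum 115  ← median
  x=18 (A, w=50) cum 165
⇒ x* = 16
y-coordinate, sorted with cumulative weight:
  y=0 (A, w=50) cum 50
  y=2 (C, w=40) cum 90  ← median
  y=4 (D, w=15) cum 105
  y=15 (B, w=60) cum 165
⇒ y* = 2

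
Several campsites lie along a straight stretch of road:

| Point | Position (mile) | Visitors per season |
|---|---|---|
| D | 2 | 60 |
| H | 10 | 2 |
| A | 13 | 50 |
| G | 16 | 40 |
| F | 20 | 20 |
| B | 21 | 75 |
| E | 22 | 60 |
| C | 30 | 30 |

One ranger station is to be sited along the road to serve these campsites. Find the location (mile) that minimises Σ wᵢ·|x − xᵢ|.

x = 20

For a sum of weighted absolute distances on a line, the optimum is the weighted median (not the mean). Total weight W = 337; half-weight = 168.5.
Sort by position and accumulate weight:
  mile 2 (D, w=60) → cum 60
  mile 10 (H, w=2) → cum 62
  mile 13 (A, w=50) → cum 112
  mile 16 (G, w=40) → cum 152
  mile 20 (F, w=20) → cum 172  ≥ 168.5 → median here
  mile 21 (B, w=75) → cum 247
  mile 22 (E, w=60) → cum 307
  mile 30 (C, w=30) → cum 337
Optimal location: mile 20.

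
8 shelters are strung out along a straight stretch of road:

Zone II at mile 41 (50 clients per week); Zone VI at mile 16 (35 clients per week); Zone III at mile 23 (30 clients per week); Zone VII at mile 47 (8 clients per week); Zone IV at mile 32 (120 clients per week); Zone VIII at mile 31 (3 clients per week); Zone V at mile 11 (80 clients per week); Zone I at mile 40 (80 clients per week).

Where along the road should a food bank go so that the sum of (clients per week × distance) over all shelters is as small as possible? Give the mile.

For a sum of weighted absolute distances on a line, the optimum is the weighted median (not the mean). Total weight W = 406; half-weight = 203.
Sort by position and accumulate weight:
  mile 11 (Zone V, w=80) → cum 80
  mile 16 (Zone VI, w=35) → cum 115
  mile 23 (Zone III, w=30) → cum 145
  mile 31 (Zone VIII, w=3) → cum 148
  mile 32 (Zone IV, w=120) → cum 268  ≥ 203 → median here
  mile 40 (Zone I, w=80) → cum 348
  mile 41 (Zone II, w=50) → cum 398
  mile 47 (Zone VII, w=8) → cum 406
Optimal location: mile 32.

x = 32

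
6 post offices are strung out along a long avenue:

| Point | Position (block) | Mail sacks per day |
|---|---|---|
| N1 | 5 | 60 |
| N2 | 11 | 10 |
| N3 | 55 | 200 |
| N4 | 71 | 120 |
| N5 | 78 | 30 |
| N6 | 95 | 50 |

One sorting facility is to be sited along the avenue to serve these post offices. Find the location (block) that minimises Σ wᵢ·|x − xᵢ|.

x = 55

For a sum of weighted absolute distances on a line, the optimum is the weighted median (not the mean). Total weight W = 470; half-weight = 235.
Sort by position and accumulate weight:
  block 5 (N1, w=60) → cum 60
  block 11 (N2, w=10) → cum 70
  block 55 (N3, w=200) → cum 270  ≥ 235 → median here
  block 71 (N4, w=120) → cum 390
  block 78 (N5, w=30) → cum 420
  block 95 (N6, w=50) → cum 470
Optimal location: block 55.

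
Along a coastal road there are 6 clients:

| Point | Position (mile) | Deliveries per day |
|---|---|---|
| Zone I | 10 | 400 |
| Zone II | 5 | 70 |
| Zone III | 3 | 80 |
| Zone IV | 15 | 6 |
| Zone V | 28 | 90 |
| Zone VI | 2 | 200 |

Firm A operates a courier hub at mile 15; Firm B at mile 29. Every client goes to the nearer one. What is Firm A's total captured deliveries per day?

The indifferent point is the midpoint (15+29)/2 = 22; clients left of it (closer to Firm A at 15) go to Firm A, those right go to Firm B.
  Zone VI at 2 (w=200) → Firm A
  Zone III at 3 (w=80) → Firm A
  Zone II at 5 (w=70) → Firm A
  Zone I at 10 (w=400) → Firm A
  Zone IV at 15 (w=6) → Firm A
  Zone V at 28 (w=90) → Firm B
Firm A captures 756; Firm B captures 90.

756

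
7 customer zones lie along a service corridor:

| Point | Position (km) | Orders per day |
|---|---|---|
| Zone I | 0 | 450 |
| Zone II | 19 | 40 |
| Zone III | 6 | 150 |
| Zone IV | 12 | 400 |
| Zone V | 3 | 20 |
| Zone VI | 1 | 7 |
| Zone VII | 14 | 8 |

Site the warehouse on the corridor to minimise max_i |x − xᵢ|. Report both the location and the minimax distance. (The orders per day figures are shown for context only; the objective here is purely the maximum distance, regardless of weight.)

location 9.5, max distance 9.5

The 1-center on a line is the midpoint of the two extreme points: leftmost at 0, rightmost at 19.
Optimal location = (0 + 19)/2 = 9.5; maximum distance = (19 − 0)/2 = 9.5.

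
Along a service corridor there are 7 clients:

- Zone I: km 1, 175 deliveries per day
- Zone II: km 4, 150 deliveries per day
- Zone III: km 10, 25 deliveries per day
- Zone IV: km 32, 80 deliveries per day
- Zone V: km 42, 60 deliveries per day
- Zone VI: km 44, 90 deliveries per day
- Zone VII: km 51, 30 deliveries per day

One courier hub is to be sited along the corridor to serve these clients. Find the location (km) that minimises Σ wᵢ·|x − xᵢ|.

x = 4

For a sum of weighted absolute distances on a line, the optimum is the weighted median (not the mean). Total weight W = 610; half-weight = 305.
Sort by position and accumulate weight:
  km 1 (Zone I, w=175) → cum 175
  km 4 (Zone II, w=150) → cum 325  ≥ 305 → median here
  km 10 (Zone III, w=25) → cum 350
  km 32 (Zone IV, w=80) → cum 430
  km 42 (Zone V, w=60) → cum 490
  km 44 (Zone VI, w=90) → cum 580
  km 51 (Zone VII, w=30) → cum 610
Optimal location: km 4.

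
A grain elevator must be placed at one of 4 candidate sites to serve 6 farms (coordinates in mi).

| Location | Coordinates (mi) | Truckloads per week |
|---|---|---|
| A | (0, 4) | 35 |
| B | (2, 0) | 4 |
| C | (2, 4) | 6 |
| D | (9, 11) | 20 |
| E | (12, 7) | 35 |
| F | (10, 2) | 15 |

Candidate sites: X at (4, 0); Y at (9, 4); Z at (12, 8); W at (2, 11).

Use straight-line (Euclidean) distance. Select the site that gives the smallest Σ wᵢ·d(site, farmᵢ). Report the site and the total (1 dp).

Total weighted distance at each candidate:
  X (4, 0): total = 941.4
  Y (9, 4): total = 711.3
  Z (12, 8): total = 773.3
  W (2, 11): total = 1038.4
Minimum is at Y with total 711.3 mi.

Y, total 711.3 mi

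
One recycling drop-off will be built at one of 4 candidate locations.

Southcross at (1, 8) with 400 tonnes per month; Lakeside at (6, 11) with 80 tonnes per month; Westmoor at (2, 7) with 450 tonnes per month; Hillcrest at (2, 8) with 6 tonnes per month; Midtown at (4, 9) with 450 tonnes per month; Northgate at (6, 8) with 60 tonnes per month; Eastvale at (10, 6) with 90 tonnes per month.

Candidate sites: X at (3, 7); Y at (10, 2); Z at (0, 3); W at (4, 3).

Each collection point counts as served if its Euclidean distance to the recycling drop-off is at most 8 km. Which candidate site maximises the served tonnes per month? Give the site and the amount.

Coverage radius r = 8 km; a point is covered iff (Δx)²+(Δy)² ≤ 8² = 64.
  X (3, 7): covers {Southcross, Lakeside, Westmoor, Hillcrest, Midtown, Northgate, Eastvale} → 1536
  Y (10, 2): covers {Northgate, Eastvale} → 150
  Z (0, 3): covers {Southcross, Westmoor, Hillcrest, Midtown, Northgate} → 1366
  W (4, 3): covers {Southcross, Westmoor, Hillcrest, Midtown, Northgate, Eastvale} → 1456
Maximum coverage at X: 1536 tonnes per month.

X, covering 1536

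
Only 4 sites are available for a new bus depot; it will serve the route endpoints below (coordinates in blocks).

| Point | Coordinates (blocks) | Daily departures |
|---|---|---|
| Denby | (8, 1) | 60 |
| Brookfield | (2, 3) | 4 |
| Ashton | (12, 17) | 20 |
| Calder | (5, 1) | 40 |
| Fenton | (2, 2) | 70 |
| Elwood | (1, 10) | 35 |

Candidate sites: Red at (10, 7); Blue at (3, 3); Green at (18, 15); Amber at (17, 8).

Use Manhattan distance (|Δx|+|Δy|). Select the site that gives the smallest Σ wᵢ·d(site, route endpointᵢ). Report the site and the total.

Total weighted distance at each candidate:
  Red (10, 7): total = 2538
  Blue (3, 3): total = 1499
  Green (18, 15): total = 5592
  Amber (17, 8): total = 4180
Minimum is at Blue with total 1499 blocks.

Blue, total 1499 blocks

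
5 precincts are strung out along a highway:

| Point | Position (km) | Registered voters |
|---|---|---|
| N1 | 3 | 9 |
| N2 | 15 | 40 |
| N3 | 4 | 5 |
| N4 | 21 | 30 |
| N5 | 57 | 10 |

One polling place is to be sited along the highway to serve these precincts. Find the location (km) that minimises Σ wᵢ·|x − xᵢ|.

x = 15

For a sum of weighted absolute distances on a line, the optimum is the weighted median (not the mean). Total weight W = 94; half-weight = 47.
Sort by position and accumulate weight:
  km 3 (N1, w=9) → cum 9
  km 4 (N3, w=5) → cum 14
  km 15 (N2, w=40) → cum 54  ≥ 47 → median here
  km 21 (N4, w=30) → cum 84
  km 57 (N5, w=10) → cum 94
Optimal location: km 15.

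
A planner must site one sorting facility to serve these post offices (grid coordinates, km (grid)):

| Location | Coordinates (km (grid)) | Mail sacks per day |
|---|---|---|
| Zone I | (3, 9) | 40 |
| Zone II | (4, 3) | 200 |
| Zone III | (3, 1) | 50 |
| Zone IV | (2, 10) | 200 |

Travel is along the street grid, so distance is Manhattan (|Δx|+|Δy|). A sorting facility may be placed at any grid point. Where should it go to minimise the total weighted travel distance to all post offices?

(3, 3)

Manhattan distance separates: Σwᵢ(|x−xᵢ|+|y−yᵢ|) = Σwᵢ|x−xᵢ| + Σwᵢ|y−yᵢ|, so x and y are optimised independently as 1-D weighted medians.
Total weight W = 490; half = 245.
x-coordinate, sorted with cumulative weight:
  x=2 (Zone IV, w=200) cum 200
  x=3 (Zone I, w=40) cum 240
  x=3 (Zone III, w=50) cum 290  ← median
  x=4 (Zone II, w=200) cum 490
⇒ x* = 3
y-coordinate, sorted with cumulative weight:
  y=1 (Zone III, w=50) cum 50
  y=3 (Zone II, w=200) cum 250  ← median
  y=9 (Zone I, w=40) cum 290
  y=10 (Zone IV, w=200) cum 490
⇒ y* = 3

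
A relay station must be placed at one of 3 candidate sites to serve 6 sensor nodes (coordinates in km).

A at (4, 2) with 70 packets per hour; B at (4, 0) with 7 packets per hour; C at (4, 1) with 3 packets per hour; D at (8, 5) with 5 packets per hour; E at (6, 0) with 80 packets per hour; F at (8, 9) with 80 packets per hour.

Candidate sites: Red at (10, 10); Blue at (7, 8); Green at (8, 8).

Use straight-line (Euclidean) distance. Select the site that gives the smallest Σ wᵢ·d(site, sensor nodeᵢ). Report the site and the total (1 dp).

Total weighted distance at each candidate:
  Red (10, 10): total = 1881.5
  Blue (7, 8): total = 1326.2
  Green (8, 8): total = 1346.3
Minimum is at Blue with total 1326.2 km.

Blue, total 1326.2 km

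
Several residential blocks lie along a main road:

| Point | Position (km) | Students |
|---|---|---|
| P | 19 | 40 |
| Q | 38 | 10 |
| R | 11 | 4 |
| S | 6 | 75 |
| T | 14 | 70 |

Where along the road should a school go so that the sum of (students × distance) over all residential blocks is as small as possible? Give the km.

For a sum of weighted absolute distances on a line, the optimum is the weighted median (not the mean). Total weight W = 199; half-weight = 99.5.
Sort by position and accumulate weight:
  km 6 (S, w=75) → cum 75
  km 11 (R, w=4) → cum 79
  km 14 (T, w=70) → cum 149  ≥ 99.5 → median here
  km 19 (P, w=40) → cum 189
  km 38 (Q, w=10) → cum 199
Optimal location: km 14.

x = 14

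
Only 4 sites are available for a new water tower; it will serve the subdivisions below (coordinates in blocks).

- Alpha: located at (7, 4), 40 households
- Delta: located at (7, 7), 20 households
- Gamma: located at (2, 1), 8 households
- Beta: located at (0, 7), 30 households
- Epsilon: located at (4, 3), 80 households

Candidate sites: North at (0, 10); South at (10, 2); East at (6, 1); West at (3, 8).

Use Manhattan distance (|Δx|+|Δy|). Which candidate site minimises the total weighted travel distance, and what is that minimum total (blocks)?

Total weighted distance at each candidate:
  North (0, 10): total = 1778
  South (10, 2): total = 1442
  East (6, 1): total = 1012
  West (3, 8): total = 1084
Minimum is at East with total 1012 blocks.

East, total 1012 blocks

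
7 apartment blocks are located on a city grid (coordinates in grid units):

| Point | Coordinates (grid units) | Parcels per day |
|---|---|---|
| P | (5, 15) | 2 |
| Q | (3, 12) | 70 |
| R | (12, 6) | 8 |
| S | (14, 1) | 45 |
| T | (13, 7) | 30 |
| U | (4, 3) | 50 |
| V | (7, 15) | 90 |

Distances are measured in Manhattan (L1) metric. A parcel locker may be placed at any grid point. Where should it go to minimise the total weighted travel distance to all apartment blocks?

(7, 12)

Manhattan distance separates: Σwᵢ(|x−xᵢ|+|y−yᵢ|) = Σwᵢ|x−xᵢ| + Σwᵢ|y−yᵢ|, so x and y are optimised independently as 1-D weighted medians.
Total weight W = 295; half = 147.5.
x-coordinate, sorted with cumulative weight:
  x=3 (Q, w=70) cum 70
  x=4 (U, w=50) cum 120
  x=5 (P, w=2) cum 122
  x=7 (V, w=90) cum 212  ← median
  x=12 (R, w=8) cum 220
  x=13 (T, w=30) cum 250
  x=14 (S, w=45) cum 295
⇒ x* = 7
y-coordinate, sorted with cumulative weight:
  y=1 (S, w=45) cum 45
  y=3 (U, w=50) cum 95
  y=6 (R, w=8) cum 103
  y=7 (T, w=30) cum 133
  y=12 (Q, w=70) cum 203  ← median
  y=15 (P, w=2) cum 205
  y=15 (V, w=90) cum 295
⇒ y* = 12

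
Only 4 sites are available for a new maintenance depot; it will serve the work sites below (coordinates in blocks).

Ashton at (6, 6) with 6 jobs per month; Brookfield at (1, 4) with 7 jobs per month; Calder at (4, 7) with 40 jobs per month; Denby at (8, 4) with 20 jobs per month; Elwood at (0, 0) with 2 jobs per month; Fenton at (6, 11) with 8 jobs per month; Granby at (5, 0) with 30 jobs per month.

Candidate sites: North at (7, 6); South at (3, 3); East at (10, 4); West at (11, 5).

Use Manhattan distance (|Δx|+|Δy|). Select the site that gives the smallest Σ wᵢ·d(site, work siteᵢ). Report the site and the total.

North, total 596 blocks

Total weighted distance at each candidate:
  North (7, 6): total = 596
  South (3, 3): total = 627
  East (10, 4): total = 885
  West (11, 5): total = 1003
Minimum is at North with total 596 blocks.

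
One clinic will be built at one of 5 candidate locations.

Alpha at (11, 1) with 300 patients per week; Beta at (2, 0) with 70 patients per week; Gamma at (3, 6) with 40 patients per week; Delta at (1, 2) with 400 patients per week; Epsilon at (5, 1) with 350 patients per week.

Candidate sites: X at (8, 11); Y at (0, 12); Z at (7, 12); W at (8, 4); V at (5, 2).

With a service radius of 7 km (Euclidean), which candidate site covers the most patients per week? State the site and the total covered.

V, covering 1160

Coverage radius r = 7 km; a point is covered iff (Δx)²+(Δy)² ≤ 7² = 49.
  X (8, 11): covers {none} → 0
  Y (0, 12): covers {Gamma} → 40
  Z (7, 12): covers {none} → 0
  W (8, 4): covers {Alpha, Gamma, Epsilon} → 690
  V (5, 2): covers {Alpha, Beta, Gamma, Delta, Epsilon} → 1160
Maximum coverage at V: 1160 patients per week.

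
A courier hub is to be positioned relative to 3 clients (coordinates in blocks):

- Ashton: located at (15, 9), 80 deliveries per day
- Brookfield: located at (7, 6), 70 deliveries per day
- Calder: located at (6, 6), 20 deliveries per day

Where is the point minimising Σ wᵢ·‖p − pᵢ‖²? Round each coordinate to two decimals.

(10.65, 7.41)

The minimiser of Σwᵢ‖p−pᵢ‖² is the weighted centroid p* = (Σwᵢpᵢ)/(Σwᵢ).
Σwᵢ = 170.
Σwᵢxᵢ = 80·15 + 70·7 + 20·6 = 1810.
Σwᵢyᵢ = 80·9 + 70·6 + 20·6 = 1260.
x* = 1810/170 = 10.65, y* = 1260/170 = 7.41.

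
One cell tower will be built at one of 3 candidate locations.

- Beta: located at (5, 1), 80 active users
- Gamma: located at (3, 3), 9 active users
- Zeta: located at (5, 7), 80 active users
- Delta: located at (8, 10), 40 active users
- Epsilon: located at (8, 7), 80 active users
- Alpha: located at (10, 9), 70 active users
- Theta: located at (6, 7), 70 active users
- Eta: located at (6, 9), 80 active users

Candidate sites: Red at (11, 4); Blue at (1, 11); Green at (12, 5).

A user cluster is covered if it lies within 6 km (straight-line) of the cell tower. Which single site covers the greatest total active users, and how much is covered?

Coverage radius r = 6 km; a point is covered iff (Δx)²+(Δy)² ≤ 6² = 36.
  Red (11, 4): covers {Epsilon, Alpha, Theta} → 220
  Blue (1, 11): covers {Zeta, Eta} → 160
  Green (12, 5): covers {Epsilon, Alpha} → 150
Maximum coverage at Red: 220 active users.

Red, covering 220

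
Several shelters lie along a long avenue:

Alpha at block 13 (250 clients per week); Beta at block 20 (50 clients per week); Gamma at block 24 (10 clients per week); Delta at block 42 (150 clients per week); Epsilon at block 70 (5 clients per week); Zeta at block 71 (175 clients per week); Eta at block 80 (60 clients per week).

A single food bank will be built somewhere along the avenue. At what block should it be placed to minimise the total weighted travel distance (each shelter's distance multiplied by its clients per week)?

x = 42

For a sum of weighted absolute distances on a line, the optimum is the weighted median (not the mean). Total weight W = 700; half-weight = 350.
Sort by position and accumulate weight:
  block 13 (Alpha, w=250) → cum 250
  block 20 (Beta, w=50) → cum 300
  block 24 (Gamma, w=10) → cum 310
  block 42 (Delta, w=150) → cum 460  ≥ 350 → median here
  block 70 (Epsilon, w=5) → cum 465
  block 71 (Zeta, w=175) → cum 640
  block 80 (Eta, w=60) → cum 700
Optimal location: block 42.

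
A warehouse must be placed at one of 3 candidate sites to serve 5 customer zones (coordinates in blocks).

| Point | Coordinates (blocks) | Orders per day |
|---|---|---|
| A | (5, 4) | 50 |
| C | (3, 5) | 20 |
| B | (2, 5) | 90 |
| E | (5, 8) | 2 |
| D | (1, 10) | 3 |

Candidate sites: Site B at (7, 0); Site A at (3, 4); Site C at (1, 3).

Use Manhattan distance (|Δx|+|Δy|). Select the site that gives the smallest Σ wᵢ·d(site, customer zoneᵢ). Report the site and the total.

Total weighted distance at each candidate:
  Site B (7, 0): total = 1448
  Site A (3, 4): total = 336
  Site C (1, 3): total = 639
Minimum is at Site A with total 336 blocks.

Site A, total 336 blocks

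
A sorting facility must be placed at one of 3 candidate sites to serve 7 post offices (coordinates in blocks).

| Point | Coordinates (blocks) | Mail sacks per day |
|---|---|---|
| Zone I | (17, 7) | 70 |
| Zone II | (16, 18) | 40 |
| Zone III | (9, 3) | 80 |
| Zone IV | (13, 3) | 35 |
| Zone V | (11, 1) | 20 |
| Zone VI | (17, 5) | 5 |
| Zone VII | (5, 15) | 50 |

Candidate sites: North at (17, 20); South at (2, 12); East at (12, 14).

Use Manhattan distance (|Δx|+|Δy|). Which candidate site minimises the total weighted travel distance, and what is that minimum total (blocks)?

Total weighted distance at each candidate:
  North (17, 20): total = 5190
  South (2, 12): total = 4990
  East (12, 14): total = 3450
Minimum is at East with total 3450 blocks.

East, total 3450 blocks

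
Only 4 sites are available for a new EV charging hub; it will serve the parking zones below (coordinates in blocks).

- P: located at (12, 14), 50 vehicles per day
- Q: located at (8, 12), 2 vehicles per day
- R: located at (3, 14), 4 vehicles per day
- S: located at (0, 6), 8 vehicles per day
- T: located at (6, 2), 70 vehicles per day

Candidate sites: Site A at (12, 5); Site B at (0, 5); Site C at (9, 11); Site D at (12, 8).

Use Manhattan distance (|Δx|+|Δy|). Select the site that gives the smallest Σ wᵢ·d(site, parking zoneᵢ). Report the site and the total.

Total weighted distance at each candidate:
  Site A (12, 5): total = 1278
  Site B (0, 5): total = 1766
  Site C (9, 11): total = 1292
  Site D (12, 8): total = 1328
Minimum is at Site A with total 1278 blocks.

Site A, total 1278 blocks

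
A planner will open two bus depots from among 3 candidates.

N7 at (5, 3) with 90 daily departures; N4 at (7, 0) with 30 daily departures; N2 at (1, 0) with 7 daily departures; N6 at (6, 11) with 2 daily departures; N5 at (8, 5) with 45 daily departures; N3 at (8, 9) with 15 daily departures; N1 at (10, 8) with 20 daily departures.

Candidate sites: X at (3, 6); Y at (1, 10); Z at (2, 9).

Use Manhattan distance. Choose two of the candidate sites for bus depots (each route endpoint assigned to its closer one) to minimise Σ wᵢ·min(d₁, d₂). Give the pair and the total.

{X, Z}, total 1358

Evaluate every pair (each demand assigned to the nearer of the two):
  {X, Z}: total = 1358
  {X, Y}: total = 1388
  {Y, Z}: total = 2032
Best pair: {X, Z} with total 1358.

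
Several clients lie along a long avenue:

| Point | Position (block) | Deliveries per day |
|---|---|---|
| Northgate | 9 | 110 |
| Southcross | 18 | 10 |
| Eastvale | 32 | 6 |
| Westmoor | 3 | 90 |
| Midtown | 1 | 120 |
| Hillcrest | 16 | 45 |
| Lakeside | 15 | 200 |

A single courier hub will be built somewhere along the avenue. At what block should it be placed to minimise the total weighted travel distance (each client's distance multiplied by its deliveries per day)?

For a sum of weighted absolute distances on a line, the optimum is the weighted median (not the mean). Total weight W = 581; half-weight = 290.5.
Sort by position and accumulate weight:
  block 1 (Midtown, w=120) → cum 120
  block 3 (Westmoor, w=90) → cum 210
  block 9 (Northgate, w=110) → cum 320  ≥ 290.5 → median here
  block 15 (Lakeside, w=200) → cum 520
  block 16 (Hillcrest, w=45) → cum 565
  block 18 (Southcross, w=10) → cum 575
  block 32 (Eastvale, w=6) → cum 581
Optimal location: block 9.

x = 9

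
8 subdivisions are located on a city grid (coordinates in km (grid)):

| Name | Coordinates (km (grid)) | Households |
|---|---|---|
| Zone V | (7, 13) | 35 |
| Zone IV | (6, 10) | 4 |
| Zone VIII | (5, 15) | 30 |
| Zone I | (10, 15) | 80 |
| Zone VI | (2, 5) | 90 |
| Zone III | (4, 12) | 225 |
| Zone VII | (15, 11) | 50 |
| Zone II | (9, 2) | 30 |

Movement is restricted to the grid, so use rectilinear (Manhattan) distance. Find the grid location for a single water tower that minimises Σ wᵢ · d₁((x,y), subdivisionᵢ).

(4, 12)

Manhattan distance separates: Σwᵢ(|x−xᵢ|+|y−yᵢ|) = Σwᵢ|x−xᵢ| + Σwᵢ|y−yᵢ|, so x and y are optimised independently as 1-D weighted medians.
Total weight W = 544; half = 272.
x-coordinate, sorted with cumulative weight:
  x=2 (Zone VI, w=90) cum 90
  x=4 (Zone III, w=225) cum 315  ← median
  x=5 (Zone VIII, w=30) cum 345
  x=6 (Zone IV, w=4) cum 349
  x=7 (Zone V, w=35) cum 384
  x=9 (Zone II, w=30) cum 414
  x=10 (Zone I, w=80) cum 494
  x=15 (Zone VII, w=50) cum 544
⇒ x* = 4
y-coordinate, sorted with cumulative weight:
  y=2 (Zone II, w=30) cum 30
  y=5 (Zone VI, w=90) cum 120
  y=10 (Zone IV, w=4) cum 124
  y=11 (Zone VII, w=50) cum 174
  y=12 (Zone III, w=225) cum 399  ← median
  y=13 (Zone V, w=35) cum 434
  y=15 (Zone VIII, w=30) cum 464
  y=15 (Zone I, w=80) cum 544
⇒ y* = 12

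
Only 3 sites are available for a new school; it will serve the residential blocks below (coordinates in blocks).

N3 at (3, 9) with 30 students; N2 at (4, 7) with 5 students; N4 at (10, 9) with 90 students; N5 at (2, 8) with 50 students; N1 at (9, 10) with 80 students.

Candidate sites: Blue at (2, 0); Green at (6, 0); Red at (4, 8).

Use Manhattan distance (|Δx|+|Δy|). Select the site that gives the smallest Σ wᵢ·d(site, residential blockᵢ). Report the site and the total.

Total weighted distance at each candidate:
  Blue (2, 0): total = 3635
  Green (6, 0): total = 3215
  Red (4, 8): total = 1355
Minimum is at Red with total 1355 blocks.

Red, total 1355 blocks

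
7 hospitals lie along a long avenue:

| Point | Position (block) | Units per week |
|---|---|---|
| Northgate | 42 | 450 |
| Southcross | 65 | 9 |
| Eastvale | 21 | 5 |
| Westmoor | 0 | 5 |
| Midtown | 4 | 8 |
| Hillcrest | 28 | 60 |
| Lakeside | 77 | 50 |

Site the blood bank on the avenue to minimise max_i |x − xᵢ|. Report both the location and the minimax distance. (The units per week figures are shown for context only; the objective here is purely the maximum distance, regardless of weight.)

location 38.5, max distance 38.5

The 1-center on a line is the midpoint of the two extreme points: leftmost at 0, rightmost at 77.
Optimal location = (0 + 77)/2 = 38.5; maximum distance = (77 − 0)/2 = 38.5.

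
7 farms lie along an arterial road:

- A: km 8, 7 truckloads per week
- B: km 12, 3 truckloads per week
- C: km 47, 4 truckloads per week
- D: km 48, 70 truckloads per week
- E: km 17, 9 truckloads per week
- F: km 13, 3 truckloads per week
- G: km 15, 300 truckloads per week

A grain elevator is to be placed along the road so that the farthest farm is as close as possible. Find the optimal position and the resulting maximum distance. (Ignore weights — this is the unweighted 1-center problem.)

location 28, max distance 20

The 1-center on a line is the midpoint of the two extreme points: leftmost at 8, rightmost at 48.
Optimal location = (8 + 48)/2 = 28; maximum distance = (48 − 8)/2 = 20.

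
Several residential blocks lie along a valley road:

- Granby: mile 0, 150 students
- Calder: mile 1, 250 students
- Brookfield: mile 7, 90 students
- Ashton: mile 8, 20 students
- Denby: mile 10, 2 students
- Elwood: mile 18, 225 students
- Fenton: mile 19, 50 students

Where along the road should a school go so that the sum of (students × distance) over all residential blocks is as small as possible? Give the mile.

x = 1

For a sum of weighted absolute distances on a line, the optimum is the weighted median (not the mean). Total weight W = 787; half-weight = 393.5.
Sort by position and accumulate weight:
  mile 0 (Granby, w=150) → cum 150
  mile 1 (Calder, w=250) → cum 400  ≥ 393.5 → median here
  mile 7 (Brookfield, w=90) → cum 490
  mile 8 (Ashton, w=20) → cum 510
  mile 10 (Denby, w=2) → cum 512
  mile 18 (Elwood, w=225) → cum 737
  mile 19 (Fenton, w=50) → cum 787
Optimal location: mile 1.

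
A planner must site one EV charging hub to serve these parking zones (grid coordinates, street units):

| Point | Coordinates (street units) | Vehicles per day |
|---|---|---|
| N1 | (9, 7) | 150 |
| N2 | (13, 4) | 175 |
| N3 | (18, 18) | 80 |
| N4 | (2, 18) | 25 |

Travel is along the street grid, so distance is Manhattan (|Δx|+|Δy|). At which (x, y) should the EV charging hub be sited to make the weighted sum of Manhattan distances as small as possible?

(13, 7)

Manhattan distance separates: Σwᵢ(|x−xᵢ|+|y−yᵢ|) = Σwᵢ|x−xᵢ| + Σwᵢ|y−yᵢ|, so x and y are optimised independently as 1-D weighted medians.
Total weight W = 430; half = 215.
x-coordinate, sorted with cumulative weight:
  x=2 (N4, w=25) cum 25
  x=9 (N1, w=150) cum 175
  x=13 (N2, w=175) cum 350  ← median
  x=18 (N3, w=80) cum 430
⇒ x* = 13
y-coordinate, sorted with cumulative weight:
  y=4 (N2, w=175) cum 175
  y=7 (N1, w=150) cum 325  ← median
  y=18 (N3, w=80) cum 405
  y=18 (N4, w=25) cum 430
⇒ y* = 7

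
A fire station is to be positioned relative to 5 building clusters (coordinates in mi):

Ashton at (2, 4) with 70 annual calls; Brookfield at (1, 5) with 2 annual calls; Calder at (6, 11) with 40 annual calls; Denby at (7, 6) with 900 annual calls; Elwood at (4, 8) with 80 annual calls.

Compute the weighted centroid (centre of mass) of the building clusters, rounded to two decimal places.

The minimiser of Σwᵢ‖p−pᵢ‖² is the weighted centroid p* = (Σwᵢpᵢ)/(Σwᵢ).
Σwᵢ = 1092.
Σwᵢxᵢ = 70·2 + 2·1 + 40·6 + 900·7 + 80·4 = 7002.
Σwᵢyᵢ = 70·4 + 2·5 + 40·11 + 900·6 + 80·8 = 6770.
x* = 7002/1092 = 6.41, y* = 6770/1092 = 6.20.

(6.41, 6.20)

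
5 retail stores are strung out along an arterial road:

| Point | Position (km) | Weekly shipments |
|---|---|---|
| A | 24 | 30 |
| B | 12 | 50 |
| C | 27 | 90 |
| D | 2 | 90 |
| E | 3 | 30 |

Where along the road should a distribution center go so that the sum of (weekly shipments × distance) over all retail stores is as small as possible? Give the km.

For a sum of weighted absolute distances on a line, the optimum is the weighted median (not the mean). Total weight W = 290; half-weight = 145.
Sort by position and accumulate weight:
  km 2 (D, w=90) → cum 90
  km 3 (E, w=30) → cum 120
  km 12 (B, w=50) → cum 170  ≥ 145 → median here
  km 24 (A, w=30) → cum 200
  km 27 (C, w=90) → cum 290
Optimal location: km 12.

x = 12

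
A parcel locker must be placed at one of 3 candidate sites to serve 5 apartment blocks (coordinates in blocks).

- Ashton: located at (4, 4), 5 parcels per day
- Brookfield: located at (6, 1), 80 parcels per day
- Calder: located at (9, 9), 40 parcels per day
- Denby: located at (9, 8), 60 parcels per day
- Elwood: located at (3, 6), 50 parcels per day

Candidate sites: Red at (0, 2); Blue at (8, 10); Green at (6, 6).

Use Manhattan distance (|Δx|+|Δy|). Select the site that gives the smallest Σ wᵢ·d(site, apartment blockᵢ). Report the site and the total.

Green, total 1110 blocks

Total weighted distance at each candidate:
  Red (0, 2): total = 2480
  Blue (8, 10): total = 1640
  Green (6, 6): total = 1110
Minimum is at Green with total 1110 blocks.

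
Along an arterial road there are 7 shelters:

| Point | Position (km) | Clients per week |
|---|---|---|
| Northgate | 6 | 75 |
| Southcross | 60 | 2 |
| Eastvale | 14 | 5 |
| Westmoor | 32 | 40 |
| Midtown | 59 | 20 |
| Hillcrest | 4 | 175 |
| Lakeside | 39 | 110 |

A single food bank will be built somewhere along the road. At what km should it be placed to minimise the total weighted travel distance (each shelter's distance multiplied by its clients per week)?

x = 6

For a sum of weighted absolute distances on a line, the optimum is the weighted median (not the mean). Total weight W = 427; half-weight = 213.5.
Sort by position and accumulate weight:
  km 4 (Hillcrest, w=175) → cum 175
  km 6 (Northgate, w=75) → cum 250  ≥ 213.5 → median here
  km 14 (Eastvale, w=5) → cum 255
  km 32 (Westmoor, w=40) → cum 295
  km 39 (Lakeside, w=110) → cum 405
  km 59 (Midtown, w=20) → cum 425
  km 60 (Southcross, w=2) → cum 427
Optimal location: km 6.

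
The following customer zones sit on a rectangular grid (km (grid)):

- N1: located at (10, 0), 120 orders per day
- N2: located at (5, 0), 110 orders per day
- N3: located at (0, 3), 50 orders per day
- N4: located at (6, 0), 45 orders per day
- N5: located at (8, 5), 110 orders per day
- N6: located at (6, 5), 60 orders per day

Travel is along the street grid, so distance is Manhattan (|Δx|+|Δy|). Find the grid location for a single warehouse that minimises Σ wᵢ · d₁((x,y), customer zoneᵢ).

(6, 0)

Manhattan distance separates: Σwᵢ(|x−xᵢ|+|y−yᵢ|) = Σwᵢ|x−xᵢ| + Σwᵢ|y−yᵢ|, so x and y are optimised independently as 1-D weighted medians.
Total weight W = 495; half = 247.5.
x-coordinate, sorted with cumulative weight:
  x=0 (N3, w=50) cum 50
  x=5 (N2, w=110) cum 160
  x=6 (N4, w=45) cum 205
  x=6 (N6, w=60) cum 265  ← median
  x=8 (N5, w=110) cum 375
  x=10 (N1, w=120) cum 495
⇒ x* = 6
y-coordinate, sorted with cumulative weight:
  y=0 (N1, w=120) cum 120
  y=0 (N2, w=110) cum 230
  y=0 (N4, w=45) cum 275  ← median
  y=3 (N3, w=50) cum 325
  y=5 (N5, w=110) cum 435
  y=5 (N6, w=60) cum 495
⇒ y* = 0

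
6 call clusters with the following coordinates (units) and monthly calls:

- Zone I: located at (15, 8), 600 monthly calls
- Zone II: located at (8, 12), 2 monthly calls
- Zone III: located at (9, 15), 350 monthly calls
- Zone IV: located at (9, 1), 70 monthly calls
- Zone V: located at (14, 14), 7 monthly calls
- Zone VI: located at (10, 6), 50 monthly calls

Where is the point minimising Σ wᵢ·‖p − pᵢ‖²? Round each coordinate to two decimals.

(12.41, 9.77)

The minimiser of Σwᵢ‖p−pᵢ‖² is the weighted centroid p* = (Σwᵢpᵢ)/(Σwᵢ).
Σwᵢ = 1079.
Σwᵢxᵢ = 600·15 + 2·8 + 350·9 + 70·9 + 7·14 + 50·10 = 13394.
Σwᵢyᵢ = 600·8 + 2·12 + 350·15 + 70·1 + 7·14 + 50·6 = 10542.
x* = 13394/1079 = 12.41, y* = 10542/1079 = 9.77.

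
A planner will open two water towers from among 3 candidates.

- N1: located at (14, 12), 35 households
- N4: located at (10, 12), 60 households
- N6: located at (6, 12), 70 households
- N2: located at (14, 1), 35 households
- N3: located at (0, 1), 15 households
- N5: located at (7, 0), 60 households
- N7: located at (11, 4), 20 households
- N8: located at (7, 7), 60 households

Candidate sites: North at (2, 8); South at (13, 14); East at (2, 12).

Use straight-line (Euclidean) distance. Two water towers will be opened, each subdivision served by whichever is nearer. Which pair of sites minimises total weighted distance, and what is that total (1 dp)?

{North, South}, total 2325.1

Evaluate every pair (each demand assigned to the nearer of the two):
  {North, South}: total = 2325.1
  {South, East}: total = 2606.9
  {North, East}: total = 2844.4
Best pair: {North, South} with total 2325.1.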